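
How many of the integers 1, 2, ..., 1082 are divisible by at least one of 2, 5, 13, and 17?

707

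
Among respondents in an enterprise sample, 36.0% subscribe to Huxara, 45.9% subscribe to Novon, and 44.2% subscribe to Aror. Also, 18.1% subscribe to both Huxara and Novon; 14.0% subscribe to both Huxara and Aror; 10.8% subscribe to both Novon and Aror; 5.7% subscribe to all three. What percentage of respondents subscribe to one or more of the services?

88.9%

Using inclusion–exclusion:
P(≥1) = 36.0 + 45.9 + 44.2 − 18.1 − 14.0 − 10.8 + 5.7 = 88.9%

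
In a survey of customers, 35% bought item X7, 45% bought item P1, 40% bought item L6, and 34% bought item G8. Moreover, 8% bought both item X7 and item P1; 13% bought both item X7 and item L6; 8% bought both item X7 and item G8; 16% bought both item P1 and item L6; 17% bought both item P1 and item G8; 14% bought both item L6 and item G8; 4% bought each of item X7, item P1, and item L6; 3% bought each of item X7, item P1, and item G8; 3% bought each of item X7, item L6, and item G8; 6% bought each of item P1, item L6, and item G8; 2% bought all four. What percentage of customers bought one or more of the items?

By inclusion–exclusion:
P(≥1) = 35 + 45 + 40 + 34 − 8 − 13 − 8 − 16 − 17 − 14 + 4 + 3 + 3 + 6 − 2 = 92%

92%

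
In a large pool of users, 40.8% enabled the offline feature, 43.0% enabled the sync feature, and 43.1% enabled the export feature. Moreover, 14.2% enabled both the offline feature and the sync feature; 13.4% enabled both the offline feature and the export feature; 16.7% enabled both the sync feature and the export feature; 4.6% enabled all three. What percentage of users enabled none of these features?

Using inclusion–exclusion:
P(≥1) = 40.8 + 43.0 + 43.1 − 14.2 − 13.4 − 16.7 + 4.6 = 87.2%
P(none) = 100% − 87.2% = 12.8%

12.8%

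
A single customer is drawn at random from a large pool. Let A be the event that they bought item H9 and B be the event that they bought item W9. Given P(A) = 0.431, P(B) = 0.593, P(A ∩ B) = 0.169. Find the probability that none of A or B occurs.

0.145

P(A ∪ B) = 0.431 + 0.593 − 0.169 = 0.855
P(none) = 1 − 0.855 = 0.145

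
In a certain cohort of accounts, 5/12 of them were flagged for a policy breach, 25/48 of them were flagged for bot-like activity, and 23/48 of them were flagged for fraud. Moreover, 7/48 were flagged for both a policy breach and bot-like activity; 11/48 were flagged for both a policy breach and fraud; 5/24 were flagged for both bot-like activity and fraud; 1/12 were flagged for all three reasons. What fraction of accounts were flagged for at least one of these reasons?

11/12

Inclusion–exclusion gives
P(≥1) = 5/12 + 25/48 + 23/48 − 7/48 − 11/48 − 5/24 + 1/12 = 11/12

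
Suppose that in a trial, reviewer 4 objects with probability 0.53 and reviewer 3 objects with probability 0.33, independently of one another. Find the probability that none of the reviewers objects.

0.3149

P(none) = (1 − 0.53) × (1 − 0.33) = 0.47 × 0.67 = 0.3149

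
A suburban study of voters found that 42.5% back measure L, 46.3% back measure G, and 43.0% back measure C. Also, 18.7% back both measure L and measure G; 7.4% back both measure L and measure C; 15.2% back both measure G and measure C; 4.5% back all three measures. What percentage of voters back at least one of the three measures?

95.0%

P(union) = 42.5 + 46.3 + 43.0 − 18.7 − 7.4 − 15.2 + 4.5 = 95.0%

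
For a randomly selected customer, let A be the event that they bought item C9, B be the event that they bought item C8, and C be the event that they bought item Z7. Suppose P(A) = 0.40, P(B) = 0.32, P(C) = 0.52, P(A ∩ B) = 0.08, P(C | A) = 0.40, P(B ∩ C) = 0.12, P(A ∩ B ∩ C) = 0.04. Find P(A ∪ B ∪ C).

0.92

P(A ∩ C) = P(A)·P(C|A) = 0.40 × 0.40 = 0.16
P(A ∪ B ∪ C) = 0.40 + 0.32 + 0.52 − 0.08 − 0.16 − 0.12 + 0.04 = 0.92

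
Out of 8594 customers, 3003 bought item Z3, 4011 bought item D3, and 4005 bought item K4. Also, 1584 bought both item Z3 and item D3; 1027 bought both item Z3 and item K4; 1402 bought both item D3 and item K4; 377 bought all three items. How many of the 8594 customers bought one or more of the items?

|union| = 3003 + 4011 + 4005 − 1584 − 1027 − 1402 + 377 = 7383

7383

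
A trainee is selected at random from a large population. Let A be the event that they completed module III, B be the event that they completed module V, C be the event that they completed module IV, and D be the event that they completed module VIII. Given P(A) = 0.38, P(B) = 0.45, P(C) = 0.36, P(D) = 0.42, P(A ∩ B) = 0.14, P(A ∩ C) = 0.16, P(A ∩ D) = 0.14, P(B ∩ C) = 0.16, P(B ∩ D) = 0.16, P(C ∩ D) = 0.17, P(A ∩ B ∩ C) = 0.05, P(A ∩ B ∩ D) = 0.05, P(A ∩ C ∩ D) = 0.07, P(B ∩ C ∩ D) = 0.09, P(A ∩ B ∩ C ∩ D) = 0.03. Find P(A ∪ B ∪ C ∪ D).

By inclusion-exclusion,
P(A ∪ B ∪ C ∪ D) = 0.38 + 0.45 + 0.36 + 0.42 − 0.14 − 0.16 − 0.14 − 0.16 − 0.16 − 0.17 + 0.05 + 0.05 + 0.07 + 0.09 − 0.03 = 0.91

0.91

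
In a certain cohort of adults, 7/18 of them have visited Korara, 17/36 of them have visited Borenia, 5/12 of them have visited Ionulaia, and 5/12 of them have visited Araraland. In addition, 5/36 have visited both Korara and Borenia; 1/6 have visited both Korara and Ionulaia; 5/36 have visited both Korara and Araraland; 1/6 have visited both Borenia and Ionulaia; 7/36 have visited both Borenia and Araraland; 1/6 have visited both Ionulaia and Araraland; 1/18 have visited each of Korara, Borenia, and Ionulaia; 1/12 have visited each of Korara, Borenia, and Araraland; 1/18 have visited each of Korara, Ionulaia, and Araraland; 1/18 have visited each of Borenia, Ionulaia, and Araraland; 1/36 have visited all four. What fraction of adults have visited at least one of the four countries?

17/18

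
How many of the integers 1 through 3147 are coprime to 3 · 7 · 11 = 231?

1634

Using inclusion–exclusion:
⌊3147/3⌋ + ⌊3147/7⌋ + ⌊3147/11⌋ − ⌊3147/21⌋ − ⌊3147/33⌋ − ⌊3147/77⌋ + ⌊3147/231⌋ = 1049 + 449 + 286 − 149 − 95 − 40 + 13 = 1513
3147 − 1513 = 1634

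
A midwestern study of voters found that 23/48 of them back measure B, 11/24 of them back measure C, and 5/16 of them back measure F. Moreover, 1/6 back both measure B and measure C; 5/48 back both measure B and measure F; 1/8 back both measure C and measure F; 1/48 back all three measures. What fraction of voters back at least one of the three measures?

By inclusion-exclusion,
P(union) = 23/48 + 11/24 + 5/16 − 1/6 − 5/48 − 1/8 + 1/48 = 7/8

7/8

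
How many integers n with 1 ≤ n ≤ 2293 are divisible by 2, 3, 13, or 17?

1629

⌊2293/2⌋ + ⌊2293/3⌋ + ⌊2293/13⌋ + ⌊2293/17⌋ − ⌊2293/6⌋ − ⌊2293/26⌋ − ⌊2293/34⌋ − ⌊2293/39⌋ − ⌊2293/51⌋ − ⌊2293/221⌋ + ⌊2293/78⌋ + ⌊2293/102⌋ + ⌊2293/442⌋ + ⌊2293/663⌋ − ⌊2293/1326⌋ = 1146 + 764 + 176 + 134 − 382 − 88 − 67 − 58 − 44 − 10 + 29 + 22 + 5 + 3 − 1 = 1629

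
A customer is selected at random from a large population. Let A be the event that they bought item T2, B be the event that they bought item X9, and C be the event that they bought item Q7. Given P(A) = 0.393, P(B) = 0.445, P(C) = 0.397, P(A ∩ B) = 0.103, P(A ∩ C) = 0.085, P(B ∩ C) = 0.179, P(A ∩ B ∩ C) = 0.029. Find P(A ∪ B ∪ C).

0.897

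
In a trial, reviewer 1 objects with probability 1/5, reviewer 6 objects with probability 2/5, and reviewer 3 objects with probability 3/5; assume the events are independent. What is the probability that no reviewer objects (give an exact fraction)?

24/125

Independence gives P(none) = ∏(1 − pᵢ).
P(none) = (1 − 1/5) × (1 − 2/5) × (1 − 3/5) = 4/5 × 3/5 × 2/5 = 24/125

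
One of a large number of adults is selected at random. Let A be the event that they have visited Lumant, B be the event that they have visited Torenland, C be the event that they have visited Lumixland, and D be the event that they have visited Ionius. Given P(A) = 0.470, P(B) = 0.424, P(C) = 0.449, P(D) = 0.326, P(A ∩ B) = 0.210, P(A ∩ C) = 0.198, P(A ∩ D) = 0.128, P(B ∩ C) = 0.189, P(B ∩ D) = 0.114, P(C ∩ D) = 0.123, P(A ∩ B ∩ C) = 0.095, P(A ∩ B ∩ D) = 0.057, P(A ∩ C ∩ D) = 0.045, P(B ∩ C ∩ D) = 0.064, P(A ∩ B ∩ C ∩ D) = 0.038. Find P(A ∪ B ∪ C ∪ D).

0.930

P(A ∪ B ∪ C ∪ D) = 0.470 + 0.424 + 0.449 + 0.326 − 0.210 − 0.198 − 0.128 − 0.189 − 0.114 − 0.123 + 0.095 + 0.057 + 0.045 + 0.064 − 0.038 = 0.930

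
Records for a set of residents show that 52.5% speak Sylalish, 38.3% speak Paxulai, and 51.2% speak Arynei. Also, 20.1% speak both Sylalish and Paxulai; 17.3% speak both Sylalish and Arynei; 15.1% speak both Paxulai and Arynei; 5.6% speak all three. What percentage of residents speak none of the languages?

By inclusion–exclusion:
P(at least one) = 52.5 + 38.3 + 51.2 − 20.1 − 17.3 − 15.1 + 5.6 = 95.1%
P(none) = 100% − 95.1% = 4.9%

4.9%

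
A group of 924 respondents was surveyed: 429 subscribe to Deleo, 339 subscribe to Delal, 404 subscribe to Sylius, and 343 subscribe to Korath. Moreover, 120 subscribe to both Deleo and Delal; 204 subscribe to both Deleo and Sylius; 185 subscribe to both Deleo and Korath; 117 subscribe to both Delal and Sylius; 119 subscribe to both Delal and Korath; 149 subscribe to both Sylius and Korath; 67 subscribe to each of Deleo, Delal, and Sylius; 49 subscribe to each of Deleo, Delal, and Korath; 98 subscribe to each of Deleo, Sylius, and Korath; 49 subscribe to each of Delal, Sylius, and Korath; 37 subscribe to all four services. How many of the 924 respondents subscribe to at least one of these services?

By inclusion-exclusion,
N(≥1) = 429 + 339 + 404 + 343 − 120 − 204 − 185 − 117 − 119 − 149 + 67 + 49 + 98 + 49 − 37 = 847

847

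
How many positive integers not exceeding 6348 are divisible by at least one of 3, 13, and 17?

By inclusion–exclusion:
floor(6348/3) + floor(6348/13) + floor(6348/17) − floor(6348/39) − floor(6348/51) − floor(6348/221) + floor(6348/663) = 2116 + 488 + 373 − 162 − 124 − 28 + 9 = 2672

2672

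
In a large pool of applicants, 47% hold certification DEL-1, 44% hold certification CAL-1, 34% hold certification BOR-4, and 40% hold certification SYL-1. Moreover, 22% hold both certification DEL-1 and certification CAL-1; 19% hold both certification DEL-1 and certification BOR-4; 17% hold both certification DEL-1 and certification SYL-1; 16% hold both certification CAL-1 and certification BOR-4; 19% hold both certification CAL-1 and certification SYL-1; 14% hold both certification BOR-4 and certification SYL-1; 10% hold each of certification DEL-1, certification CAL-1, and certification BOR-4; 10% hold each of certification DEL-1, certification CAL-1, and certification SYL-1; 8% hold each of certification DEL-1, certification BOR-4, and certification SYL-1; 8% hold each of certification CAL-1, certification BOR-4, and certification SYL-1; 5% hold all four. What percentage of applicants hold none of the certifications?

Inclusion–exclusion gives
P(at least one) = 47 + 44 + 34 + 40 − 22 − 19 − 17 − 16 − 19 − 14 + 10 + 10 + 8 + 8 − 5 = 89%
P(none) = 100% − 89% = 11%

11%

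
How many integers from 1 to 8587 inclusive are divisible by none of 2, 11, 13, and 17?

By inclusion-exclusion,
floor(8587/2) + floor(8587/11) + floor(8587/13) + floor(8587/17) − floor(8587/22) − floor(8587/26) − floor(8587/34) − floor(8587/143) − floor(8587/187) − floor(8587/221) + floor(8587/286) + floor(8587/374) + floor(8587/442) + floor(8587/2431) − floor(8587/4862) = 4293 + 780 + 660 + 505 − 390 − 330 − 252 − 60 − 45 − 38 + 30 + 22 + 19 + 3 − 1 = 5196
8587 − 5196 = 3391

3391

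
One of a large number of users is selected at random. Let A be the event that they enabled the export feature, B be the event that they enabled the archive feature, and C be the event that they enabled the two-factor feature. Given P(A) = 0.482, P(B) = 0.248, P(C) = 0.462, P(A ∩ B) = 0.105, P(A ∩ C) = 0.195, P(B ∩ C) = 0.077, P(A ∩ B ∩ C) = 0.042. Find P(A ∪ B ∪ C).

0.857

P(A ∪ B ∪ C) = 0.482 + 0.248 + 0.462 − 0.105 − 0.195 − 0.077 + 0.042 = 0.857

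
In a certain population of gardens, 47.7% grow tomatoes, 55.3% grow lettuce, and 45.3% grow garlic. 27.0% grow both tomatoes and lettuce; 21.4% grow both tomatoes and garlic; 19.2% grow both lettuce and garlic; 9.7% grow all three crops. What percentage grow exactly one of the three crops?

42.2%

By inclusion–exclusion (exactly-one form):
P(exactly one) = 47.7 + 55.3 + 45.3 − 2·27.0 − 2·21.4 − 2·19.2 + 3·9.7 = 42.2%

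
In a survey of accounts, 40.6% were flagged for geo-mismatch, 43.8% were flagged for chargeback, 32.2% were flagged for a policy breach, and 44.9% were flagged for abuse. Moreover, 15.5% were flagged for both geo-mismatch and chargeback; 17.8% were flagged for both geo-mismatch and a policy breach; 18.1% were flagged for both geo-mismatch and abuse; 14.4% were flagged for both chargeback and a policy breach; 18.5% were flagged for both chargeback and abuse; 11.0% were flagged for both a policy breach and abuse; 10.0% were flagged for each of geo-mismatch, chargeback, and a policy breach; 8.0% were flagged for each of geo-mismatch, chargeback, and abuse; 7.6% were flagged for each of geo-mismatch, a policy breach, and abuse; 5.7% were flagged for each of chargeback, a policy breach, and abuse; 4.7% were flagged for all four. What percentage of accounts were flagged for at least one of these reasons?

Inclusion–exclusion gives
P(at least one) = 40.6 + 43.8 + 32.2 + 44.9 − 15.5 − 17.8 − 18.1 − 14.4 − 18.5 − 11.0 + 10.0 + 8.0 + 7.6 + 5.7 − 4.7 = 92.8%

92.8%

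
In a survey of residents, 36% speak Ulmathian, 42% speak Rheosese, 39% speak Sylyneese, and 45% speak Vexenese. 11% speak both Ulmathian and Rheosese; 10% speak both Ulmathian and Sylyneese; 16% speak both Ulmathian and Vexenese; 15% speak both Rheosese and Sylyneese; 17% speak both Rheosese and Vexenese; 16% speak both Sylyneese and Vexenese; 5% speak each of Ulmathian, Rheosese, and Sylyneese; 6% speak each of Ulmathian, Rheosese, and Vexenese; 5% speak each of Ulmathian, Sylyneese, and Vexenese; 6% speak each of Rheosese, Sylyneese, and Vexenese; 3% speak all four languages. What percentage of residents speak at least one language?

96%

Apply inclusion-exclusion:
P(≥1) = 36 + 42 + 39 + 45 − 11 − 10 − 16 − 15 − 17 − 16 + 5 + 6 + 5 + 6 − 3 = 96%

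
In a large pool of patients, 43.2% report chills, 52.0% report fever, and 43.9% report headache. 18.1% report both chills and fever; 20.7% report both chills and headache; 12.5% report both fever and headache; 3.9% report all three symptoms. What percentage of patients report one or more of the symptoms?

91.7%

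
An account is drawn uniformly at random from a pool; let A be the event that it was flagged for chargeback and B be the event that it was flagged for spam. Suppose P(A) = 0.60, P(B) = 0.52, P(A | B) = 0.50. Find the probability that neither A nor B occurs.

0.14

P(A ∩ B) = P(B)·P(A|B) = 0.52 × 0.50 = 0.26
P(A ∪ B) = 0.60 + 0.52 − 0.26 = 0.86
P(none) = 1 − 0.86 = 0.14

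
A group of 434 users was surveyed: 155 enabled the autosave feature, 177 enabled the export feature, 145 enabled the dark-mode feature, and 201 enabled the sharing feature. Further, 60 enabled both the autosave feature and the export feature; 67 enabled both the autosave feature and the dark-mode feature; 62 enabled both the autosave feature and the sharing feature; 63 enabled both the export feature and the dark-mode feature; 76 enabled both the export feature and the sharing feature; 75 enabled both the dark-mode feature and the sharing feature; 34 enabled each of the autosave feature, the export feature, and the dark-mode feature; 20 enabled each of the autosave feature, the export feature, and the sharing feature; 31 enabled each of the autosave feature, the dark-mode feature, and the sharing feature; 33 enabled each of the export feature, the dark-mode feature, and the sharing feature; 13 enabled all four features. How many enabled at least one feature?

Inclusion–exclusion gives
N(≥1) = 155 + 177 + 145 + 201 − 60 − 67 − 62 − 63 − 76 − 75 + 34 + 20 + 31 + 33 − 13 = 380

380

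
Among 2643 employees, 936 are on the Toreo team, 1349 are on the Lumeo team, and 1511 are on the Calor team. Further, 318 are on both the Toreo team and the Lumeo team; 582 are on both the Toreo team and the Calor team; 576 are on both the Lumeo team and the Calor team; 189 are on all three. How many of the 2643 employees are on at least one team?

2509

|at least one| = 936 + 1349 + 1511 − 318 − 582 − 576 + 189 = 2509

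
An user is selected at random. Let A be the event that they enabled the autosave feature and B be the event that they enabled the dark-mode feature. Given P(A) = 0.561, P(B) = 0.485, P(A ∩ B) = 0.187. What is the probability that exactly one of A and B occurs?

0.672

P(exactly one) = 0.561 + 0.485 − 2·0.187 = 0.672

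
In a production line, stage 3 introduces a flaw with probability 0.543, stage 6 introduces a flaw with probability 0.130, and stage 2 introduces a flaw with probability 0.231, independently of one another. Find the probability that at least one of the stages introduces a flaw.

P(none) = (1 − 0.543) × (1 − 0.130) × (1 − 0.231) = 0.457 × 0.870 × 0.769 = 0.30574671
P(at least one) = 1 − 0.30574671 = 0.69425329

0.69425329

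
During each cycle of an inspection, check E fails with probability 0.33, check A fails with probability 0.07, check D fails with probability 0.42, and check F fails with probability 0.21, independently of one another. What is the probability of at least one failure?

0.71449558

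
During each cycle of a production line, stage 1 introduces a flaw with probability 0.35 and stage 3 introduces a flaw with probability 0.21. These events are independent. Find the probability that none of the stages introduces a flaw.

P(none) = (1 − 0.35) × (1 − 0.21) = 0.65 × 0.79 = 0.5135

0.5135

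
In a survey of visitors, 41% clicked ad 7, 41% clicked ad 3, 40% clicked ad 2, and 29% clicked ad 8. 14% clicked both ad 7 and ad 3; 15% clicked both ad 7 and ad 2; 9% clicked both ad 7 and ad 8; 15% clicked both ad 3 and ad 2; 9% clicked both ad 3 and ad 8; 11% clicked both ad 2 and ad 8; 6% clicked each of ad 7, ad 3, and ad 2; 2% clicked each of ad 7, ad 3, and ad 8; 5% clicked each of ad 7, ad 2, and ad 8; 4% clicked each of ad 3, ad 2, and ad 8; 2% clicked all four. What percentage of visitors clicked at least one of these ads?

93%

By inclusion–exclusion:
P(union) = 41 + 41 + 40 + 29 − 14 − 15 − 9 − 15 − 9 − 11 + 6 + 2 + 5 + 4 − 2 = 93%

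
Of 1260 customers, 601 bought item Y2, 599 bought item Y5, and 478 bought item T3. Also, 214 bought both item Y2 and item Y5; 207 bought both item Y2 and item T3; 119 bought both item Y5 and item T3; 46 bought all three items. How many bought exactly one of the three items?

736

Using the inclusion–exclusion count for exactly one event:
N(exactly one) = 601 + 599 + 478 − 2·214 − 2·207 − 2·119 + 3·46 = 736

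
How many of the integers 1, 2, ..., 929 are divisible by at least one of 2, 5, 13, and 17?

606

464 + 185 + 71 + 54 − 92 − 35 − 27 − 14 − 10 − 4 + 7 + 5 + 2 + 0 − 0 = 606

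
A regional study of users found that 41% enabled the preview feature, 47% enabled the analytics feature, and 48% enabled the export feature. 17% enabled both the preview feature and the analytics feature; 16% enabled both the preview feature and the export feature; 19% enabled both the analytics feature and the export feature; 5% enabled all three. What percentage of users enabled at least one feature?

Apply inclusion-exclusion:
P(union) = 41 + 47 + 48 − 17 − 16 − 19 + 5 = 89%

89%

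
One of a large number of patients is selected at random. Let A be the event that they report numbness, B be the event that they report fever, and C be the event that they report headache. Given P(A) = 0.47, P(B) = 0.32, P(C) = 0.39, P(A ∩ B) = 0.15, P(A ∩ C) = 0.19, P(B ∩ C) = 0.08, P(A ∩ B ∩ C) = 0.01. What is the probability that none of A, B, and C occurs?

0.23

P(A ∪ B ∪ C) = 0.47 + 0.32 + 0.39 − 0.15 − 0.19 − 0.08 + 0.01 = 0.77
P(none) = 1 − 0.77 = 0.23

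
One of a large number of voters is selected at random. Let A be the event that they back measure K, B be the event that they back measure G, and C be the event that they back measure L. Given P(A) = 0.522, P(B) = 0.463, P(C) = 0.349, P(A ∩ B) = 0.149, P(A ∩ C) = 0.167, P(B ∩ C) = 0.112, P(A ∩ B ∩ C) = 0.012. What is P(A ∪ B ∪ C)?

By inclusion–exclusion:
P(A ∪ B ∪ C) = 0.522 + 0.463 + 0.349 − 0.149 − 0.167 − 0.112 + 0.012 = 0.918

0.918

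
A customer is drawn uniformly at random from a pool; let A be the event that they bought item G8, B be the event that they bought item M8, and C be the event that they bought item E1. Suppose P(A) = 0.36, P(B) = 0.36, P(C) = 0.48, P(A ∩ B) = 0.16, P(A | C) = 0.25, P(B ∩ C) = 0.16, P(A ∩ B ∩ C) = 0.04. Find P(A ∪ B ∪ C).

P(A ∩ C) = P(C)·P(A|C) = 0.48 × 0.25 = 0.12
Using inclusion–exclusion:
P(A ∪ B ∪ C) = 0.36 + 0.36 + 0.48 − 0.16 − 0.12 − 0.16 + 0.04 = 0.80

0.80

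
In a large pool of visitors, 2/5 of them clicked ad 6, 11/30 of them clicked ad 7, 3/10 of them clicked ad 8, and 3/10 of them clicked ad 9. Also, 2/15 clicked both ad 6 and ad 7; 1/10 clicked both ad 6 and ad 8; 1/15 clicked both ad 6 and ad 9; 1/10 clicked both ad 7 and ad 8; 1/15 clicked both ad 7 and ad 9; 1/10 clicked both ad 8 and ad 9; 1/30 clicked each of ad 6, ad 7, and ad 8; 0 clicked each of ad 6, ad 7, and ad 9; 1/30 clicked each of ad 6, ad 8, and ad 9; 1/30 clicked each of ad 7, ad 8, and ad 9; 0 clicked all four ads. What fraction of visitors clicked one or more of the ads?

9/10

Inclusion–exclusion gives
P(union) = 2/5 + 11/30 + 3/10 + 3/10 − 2/15 − 1/10 − 1/15 − 1/10 − 1/15 − 1/10 + 1/30 + 0 + 1/30 + 1/30 − 0 = 9/10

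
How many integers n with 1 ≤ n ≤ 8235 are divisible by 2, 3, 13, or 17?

floor(8235/2) + floor(8235/3) + floor(8235/13) + floor(8235/17) − floor(8235/6) − floor(8235/26) − floor(8235/34) − floor(8235/39) − floor(8235/51) − floor(8235/221) + floor(8235/78) + floor(8235/102) + floor(8235/442) + floor(8235/663) − floor(8235/1326) = 4117 + 2745 + 633 + 484 − 1372 − 316 − 242 − 211 − 161 − 37 + 105 + 80 + 18 + 12 − 6 = 5849

5849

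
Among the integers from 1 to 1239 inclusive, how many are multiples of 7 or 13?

259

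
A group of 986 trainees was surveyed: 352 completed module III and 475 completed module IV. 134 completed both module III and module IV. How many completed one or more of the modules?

By inclusion-exclusion,
N(≥1) = 352 + 475 − 134 = 693

693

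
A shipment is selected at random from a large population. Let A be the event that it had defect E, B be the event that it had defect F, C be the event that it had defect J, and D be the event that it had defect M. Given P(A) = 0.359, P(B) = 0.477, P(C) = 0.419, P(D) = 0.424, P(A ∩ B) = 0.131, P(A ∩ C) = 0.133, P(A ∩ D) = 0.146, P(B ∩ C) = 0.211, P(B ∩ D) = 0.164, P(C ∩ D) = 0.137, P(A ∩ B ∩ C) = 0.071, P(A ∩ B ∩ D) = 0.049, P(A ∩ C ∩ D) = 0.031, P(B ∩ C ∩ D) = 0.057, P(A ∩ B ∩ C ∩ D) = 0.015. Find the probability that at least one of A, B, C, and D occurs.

0.950

P(A ∪ B ∪ C ∪ D) = 0.359 + 0.477 + 0.419 + 0.424 − 0.131 − 0.133 − 0.146 − 0.211 − 0.164 − 0.137 + 0.071 + 0.049 + 0.031 + 0.057 − 0.015 = 0.950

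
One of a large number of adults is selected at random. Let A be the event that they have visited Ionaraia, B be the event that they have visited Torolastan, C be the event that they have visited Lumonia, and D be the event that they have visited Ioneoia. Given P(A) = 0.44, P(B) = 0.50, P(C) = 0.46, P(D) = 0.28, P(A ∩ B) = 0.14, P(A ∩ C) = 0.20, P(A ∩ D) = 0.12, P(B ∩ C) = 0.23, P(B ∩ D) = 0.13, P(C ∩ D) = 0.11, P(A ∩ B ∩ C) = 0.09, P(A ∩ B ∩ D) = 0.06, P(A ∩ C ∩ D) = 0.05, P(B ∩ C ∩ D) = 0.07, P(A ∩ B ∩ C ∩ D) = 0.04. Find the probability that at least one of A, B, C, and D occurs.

0.98

P(A ∪ B ∪ C ∪ D) = 0.44 + 0.50 + 0.46 + 0.28 − 0.14 − 0.20 − 0.12 − 0.23 − 0.13 − 0.11 + 0.09 + 0.06 + 0.05 + 0.07 − 0.04 = 0.98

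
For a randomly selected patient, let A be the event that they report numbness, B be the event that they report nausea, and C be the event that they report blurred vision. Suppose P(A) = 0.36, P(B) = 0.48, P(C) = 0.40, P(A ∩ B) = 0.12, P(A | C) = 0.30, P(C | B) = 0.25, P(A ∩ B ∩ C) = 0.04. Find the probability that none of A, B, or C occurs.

P(A ∩ C) = P(C)·P(A|C) = 0.40 × 0.30 = 0.12
P(B ∩ C) = P(B)·P(C|B) = 0.48 × 0.25 = 0.12
By inclusion-exclusion,
P(A ∪ B ∪ C) = 0.36 + 0.48 + 0.40 − 0.12 − 0.12 − 0.12 + 0.04 = 0.92
P(none) = 1 − 0.92 = 0.08

0.08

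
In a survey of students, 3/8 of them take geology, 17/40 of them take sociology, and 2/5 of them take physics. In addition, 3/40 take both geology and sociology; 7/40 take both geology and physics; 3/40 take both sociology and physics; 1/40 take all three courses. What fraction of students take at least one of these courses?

9/10

By inclusion–exclusion:
P(union) = 3/8 + 17/40 + 2/5 − 3/40 − 7/40 − 3/40 + 1/40 = 9/10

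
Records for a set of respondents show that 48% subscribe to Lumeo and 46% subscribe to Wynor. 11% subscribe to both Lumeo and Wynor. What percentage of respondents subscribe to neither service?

17%

By inclusion-exclusion,
P(union) = 48 + 46 − 11 = 83%
P(none) = 100% − 83% = 17%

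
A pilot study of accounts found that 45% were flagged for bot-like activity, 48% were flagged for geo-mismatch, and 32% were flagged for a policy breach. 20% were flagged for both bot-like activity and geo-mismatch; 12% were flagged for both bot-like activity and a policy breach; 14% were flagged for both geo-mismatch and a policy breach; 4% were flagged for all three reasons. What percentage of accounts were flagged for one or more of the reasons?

83%

P(≥1) = 45 + 48 + 32 − 20 − 12 − 14 + 4 = 83%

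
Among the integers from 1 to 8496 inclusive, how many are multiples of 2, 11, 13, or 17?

floor(8496/2) + floor(8496/11) + floor(8496/13) + floor(8496/17) − floor(8496/22) − floor(8496/26) − floor(8496/34) − floor(8496/143) − floor(8496/187) − floor(8496/221) + floor(8496/286) + floor(8496/374) + floor(8496/442) + floor(8496/2431) − floor(8496/4862) = 4248 + 772 + 653 + 499 − 386 − 326 − 249 − 59 − 45 − 38 + 29 + 22 + 19 + 3 − 1 = 5141

5141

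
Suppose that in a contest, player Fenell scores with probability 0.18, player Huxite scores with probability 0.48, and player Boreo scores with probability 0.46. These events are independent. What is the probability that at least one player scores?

0.769744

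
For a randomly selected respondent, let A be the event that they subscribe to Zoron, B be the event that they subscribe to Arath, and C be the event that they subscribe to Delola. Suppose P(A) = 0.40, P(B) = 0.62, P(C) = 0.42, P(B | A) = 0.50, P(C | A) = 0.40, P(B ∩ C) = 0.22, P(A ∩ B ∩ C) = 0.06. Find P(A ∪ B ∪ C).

0.92

P(A ∩ B) = P(A)·P(B|A) = 0.40 × 0.50 = 0.20
P(A ∩ C) = P(A)·P(C|A) = 0.40 × 0.40 = 0.16
By inclusion–exclusion:
P(A ∪ B ∪ C) = 0.40 + 0.62 + 0.42 − 0.20 − 0.16 − 0.22 + 0.06 = 0.92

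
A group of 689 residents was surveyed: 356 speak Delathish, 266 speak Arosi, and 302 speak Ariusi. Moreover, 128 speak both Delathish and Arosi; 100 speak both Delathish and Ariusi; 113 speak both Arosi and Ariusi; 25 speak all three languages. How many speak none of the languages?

81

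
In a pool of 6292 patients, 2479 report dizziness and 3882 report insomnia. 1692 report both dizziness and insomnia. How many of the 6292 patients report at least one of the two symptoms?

4669

By inclusion–exclusion:
|at least one| = 2479 + 3882 − 1692 = 4669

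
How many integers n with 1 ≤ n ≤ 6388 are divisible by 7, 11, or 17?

Using inclusion–exclusion:
912 + 580 + 375 − 82 − 53 − 34 + 4 = 1702

1702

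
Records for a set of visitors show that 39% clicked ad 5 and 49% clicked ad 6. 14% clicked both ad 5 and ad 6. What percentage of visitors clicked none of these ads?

Apply inclusion-exclusion:
P(union) = 39 + 49 − 14 = 74%
P(none) = 100% − 74% = 26%

26%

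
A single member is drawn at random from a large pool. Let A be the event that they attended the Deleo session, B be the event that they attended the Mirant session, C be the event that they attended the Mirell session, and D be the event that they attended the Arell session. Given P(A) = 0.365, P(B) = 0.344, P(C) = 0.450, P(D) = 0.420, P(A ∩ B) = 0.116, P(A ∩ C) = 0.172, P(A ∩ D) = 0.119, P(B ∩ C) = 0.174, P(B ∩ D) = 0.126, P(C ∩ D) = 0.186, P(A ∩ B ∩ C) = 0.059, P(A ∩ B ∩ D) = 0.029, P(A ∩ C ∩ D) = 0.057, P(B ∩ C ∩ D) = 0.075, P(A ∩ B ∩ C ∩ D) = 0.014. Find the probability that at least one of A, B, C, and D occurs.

0.892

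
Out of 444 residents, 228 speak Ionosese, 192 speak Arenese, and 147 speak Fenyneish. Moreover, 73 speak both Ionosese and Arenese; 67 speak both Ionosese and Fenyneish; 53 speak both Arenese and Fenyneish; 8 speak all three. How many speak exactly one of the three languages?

205

Using the inclusion–exclusion count for exactly one event:
N(exactly one) = 228 + 192 + 147 − 2·73 − 2·67 − 2·53 + 3·8 = 205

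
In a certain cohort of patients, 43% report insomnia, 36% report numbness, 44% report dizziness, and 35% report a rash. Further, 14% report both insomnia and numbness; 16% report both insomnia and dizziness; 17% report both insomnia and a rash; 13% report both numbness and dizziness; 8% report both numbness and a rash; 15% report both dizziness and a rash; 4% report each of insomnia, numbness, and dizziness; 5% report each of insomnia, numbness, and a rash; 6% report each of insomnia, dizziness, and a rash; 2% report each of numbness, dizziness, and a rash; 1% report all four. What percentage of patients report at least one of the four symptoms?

91%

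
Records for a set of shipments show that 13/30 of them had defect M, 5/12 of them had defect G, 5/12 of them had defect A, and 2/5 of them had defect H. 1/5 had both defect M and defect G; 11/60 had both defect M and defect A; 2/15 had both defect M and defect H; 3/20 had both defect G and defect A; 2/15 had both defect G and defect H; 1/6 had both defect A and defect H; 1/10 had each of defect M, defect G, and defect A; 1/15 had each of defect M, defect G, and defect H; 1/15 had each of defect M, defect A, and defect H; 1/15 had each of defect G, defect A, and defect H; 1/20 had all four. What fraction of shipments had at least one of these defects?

By inclusion–exclusion:
P(at least one) = 13/30 + 5/12 + 5/12 + 2/5 − 1/5 − 11/60 − 2/15 − 3/20 − 2/15 − 1/6 + 1/10 + 1/15 + 1/15 + 1/15 − 1/20 = 19/20

19/20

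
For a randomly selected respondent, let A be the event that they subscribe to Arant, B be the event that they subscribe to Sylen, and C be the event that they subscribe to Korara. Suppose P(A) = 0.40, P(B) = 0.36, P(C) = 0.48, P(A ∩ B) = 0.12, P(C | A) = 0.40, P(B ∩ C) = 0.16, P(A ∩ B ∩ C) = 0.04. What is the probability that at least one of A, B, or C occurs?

P(A ∩ C) = P(A)·P(C|A) = 0.40 × 0.40 = 0.16
Inclusion–exclusion gives
P(A ∪ B ∪ C) = 0.40 + 0.36 + 0.48 − 0.12 − 0.16 − 0.16 + 0.04 = 0.84

0.84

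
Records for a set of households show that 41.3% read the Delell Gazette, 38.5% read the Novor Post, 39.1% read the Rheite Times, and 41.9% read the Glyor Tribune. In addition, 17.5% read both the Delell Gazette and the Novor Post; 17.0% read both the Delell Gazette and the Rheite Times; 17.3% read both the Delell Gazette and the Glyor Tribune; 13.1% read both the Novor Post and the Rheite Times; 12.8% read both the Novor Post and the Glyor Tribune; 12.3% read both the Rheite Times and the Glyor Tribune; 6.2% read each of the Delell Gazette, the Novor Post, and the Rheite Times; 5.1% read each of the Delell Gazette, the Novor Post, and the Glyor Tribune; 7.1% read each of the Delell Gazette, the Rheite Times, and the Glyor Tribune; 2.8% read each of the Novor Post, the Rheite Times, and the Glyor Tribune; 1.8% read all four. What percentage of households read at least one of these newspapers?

By inclusion–exclusion:
P(at least one) = 41.3 + 38.5 + 39.1 + 41.9 − 17.5 − 17.0 − 17.3 − 13.1 − 12.8 − 12.3 + 6.2 + 5.1 + 7.1 + 2.8 − 1.8 = 90.2%

90.2%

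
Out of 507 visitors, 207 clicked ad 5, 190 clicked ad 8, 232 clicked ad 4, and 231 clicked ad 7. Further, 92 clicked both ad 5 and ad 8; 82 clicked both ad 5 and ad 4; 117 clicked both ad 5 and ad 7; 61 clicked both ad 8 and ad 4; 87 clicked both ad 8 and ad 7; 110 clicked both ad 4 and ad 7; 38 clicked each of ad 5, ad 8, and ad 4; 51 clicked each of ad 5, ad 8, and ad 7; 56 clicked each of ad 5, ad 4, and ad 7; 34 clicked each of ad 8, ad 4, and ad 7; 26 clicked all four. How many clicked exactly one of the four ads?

By inclusion–exclusion (exactly-one form):
N(exactly one) = 207 + 190 + 232 + 231 − 2·92 − 2·82 − 2·117 − 2·61 − 2·87 − 2·110 + 3·38 + 3·51 + 3·56 + 3·34 − 4·26 = 195

195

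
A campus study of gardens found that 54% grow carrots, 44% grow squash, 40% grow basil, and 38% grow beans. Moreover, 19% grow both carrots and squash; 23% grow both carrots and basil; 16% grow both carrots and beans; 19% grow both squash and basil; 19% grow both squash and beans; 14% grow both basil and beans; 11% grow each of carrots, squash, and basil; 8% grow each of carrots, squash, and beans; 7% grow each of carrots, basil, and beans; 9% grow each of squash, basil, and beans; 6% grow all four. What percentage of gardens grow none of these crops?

5%

P(≥1) = 54 + 44 + 40 + 38 − 19 − 23 − 16 − 19 − 19 − 14 + 11 + 8 + 7 + 9 − 6 = 95%
P(none) = 100% − 95% = 5%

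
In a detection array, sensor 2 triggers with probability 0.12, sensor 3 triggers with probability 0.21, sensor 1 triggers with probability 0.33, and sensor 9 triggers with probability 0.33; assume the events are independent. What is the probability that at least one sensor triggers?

P(none) = (1 − 0.12) × (1 − 0.21) × (1 − 0.33) × (1 − 0.33) = 0.88 × 0.79 × 0.67 × 0.67 = 0.31207528
P(at least one) = 1 − 0.31207528 = 0.68792472

0.68792472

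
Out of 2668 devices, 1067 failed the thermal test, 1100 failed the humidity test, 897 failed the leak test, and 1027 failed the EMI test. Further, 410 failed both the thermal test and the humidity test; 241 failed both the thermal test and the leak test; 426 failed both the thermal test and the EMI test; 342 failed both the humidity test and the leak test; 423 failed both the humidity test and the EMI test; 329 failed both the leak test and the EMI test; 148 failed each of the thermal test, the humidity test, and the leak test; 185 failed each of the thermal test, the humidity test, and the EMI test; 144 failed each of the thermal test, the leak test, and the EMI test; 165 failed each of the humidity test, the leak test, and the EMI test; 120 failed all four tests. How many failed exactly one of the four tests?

Using the inclusion–exclusion count for exactly one event:
N(exactly one) = 1067 + 1100 + 897 + 1027 − 2·410 − 2·241 − 2·426 − 2·342 − 2·423 − 2·329 + 3·148 + 3·185 + 3·144 + 3·165 − 4·120 = 1195

1195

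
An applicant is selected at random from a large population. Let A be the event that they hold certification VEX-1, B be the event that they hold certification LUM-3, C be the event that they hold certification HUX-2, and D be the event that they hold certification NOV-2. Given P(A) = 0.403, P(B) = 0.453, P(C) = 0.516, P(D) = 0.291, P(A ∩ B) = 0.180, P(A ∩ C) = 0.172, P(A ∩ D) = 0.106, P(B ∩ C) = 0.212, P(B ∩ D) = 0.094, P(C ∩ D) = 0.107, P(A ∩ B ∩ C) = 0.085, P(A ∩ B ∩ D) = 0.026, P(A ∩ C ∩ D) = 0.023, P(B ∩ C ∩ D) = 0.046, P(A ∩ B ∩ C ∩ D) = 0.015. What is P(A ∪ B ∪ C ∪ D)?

0.957

By inclusion-exclusion,
P(A ∪ B ∪ C ∪ D) = 0.403 + 0.453 + 0.516 + 0.291 − 0.180 − 0.172 − 0.106 − 0.212 − 0.094 − 0.107 + 0.085 + 0.026 + 0.023 + 0.046 − 0.015 = 0.957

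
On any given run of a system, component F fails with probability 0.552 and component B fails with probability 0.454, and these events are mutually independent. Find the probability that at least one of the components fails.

0.755392

P(none) = (1 − 0.552) × (1 − 0.454) = 0.448 × 0.546 = 0.244608
P(at least one) = 1 − 0.244608 = 0.755392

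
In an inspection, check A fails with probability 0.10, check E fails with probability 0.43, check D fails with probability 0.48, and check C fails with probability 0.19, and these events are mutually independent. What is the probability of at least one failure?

0.7839244

P(none) = (1 − 0.10) × (1 − 0.43) × (1 − 0.48) × (1 − 0.19) = 0.90 × 0.57 × 0.52 × 0.81 = 0.2160756
P(at least one) = 1 − 0.2160756 = 0.7839244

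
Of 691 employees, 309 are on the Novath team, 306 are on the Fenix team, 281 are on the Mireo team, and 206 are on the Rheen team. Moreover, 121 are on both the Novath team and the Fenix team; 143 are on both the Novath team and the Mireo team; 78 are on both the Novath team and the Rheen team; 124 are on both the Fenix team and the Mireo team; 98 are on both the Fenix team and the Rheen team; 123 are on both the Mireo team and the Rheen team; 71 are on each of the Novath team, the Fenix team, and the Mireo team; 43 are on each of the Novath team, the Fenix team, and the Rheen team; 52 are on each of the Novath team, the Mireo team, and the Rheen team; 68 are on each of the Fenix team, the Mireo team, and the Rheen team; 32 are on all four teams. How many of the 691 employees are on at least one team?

617

Apply inclusion-exclusion:
|union| = 309 + 306 + 281 + 206 − 121 − 143 − 78 − 124 − 98 − 123 + 71 + 43 + 52 + 68 − 32 = 617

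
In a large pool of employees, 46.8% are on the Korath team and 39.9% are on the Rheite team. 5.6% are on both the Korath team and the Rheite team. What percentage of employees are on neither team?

Apply inclusion-exclusion:
P(union) = 46.8 + 39.9 − 5.6 = 81.1%
P(none) = 100% − 81.1% = 18.9%

18.9%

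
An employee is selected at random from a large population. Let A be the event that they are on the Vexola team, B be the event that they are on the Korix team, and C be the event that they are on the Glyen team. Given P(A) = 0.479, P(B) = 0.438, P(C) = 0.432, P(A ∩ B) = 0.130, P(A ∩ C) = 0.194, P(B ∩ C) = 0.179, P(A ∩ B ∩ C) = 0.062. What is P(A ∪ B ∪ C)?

0.908

Using inclusion–exclusion:
P(A ∪ B ∪ C) = 0.479 + 0.438 + 0.432 − 0.130 − 0.194 − 0.179 + 0.062 = 0.908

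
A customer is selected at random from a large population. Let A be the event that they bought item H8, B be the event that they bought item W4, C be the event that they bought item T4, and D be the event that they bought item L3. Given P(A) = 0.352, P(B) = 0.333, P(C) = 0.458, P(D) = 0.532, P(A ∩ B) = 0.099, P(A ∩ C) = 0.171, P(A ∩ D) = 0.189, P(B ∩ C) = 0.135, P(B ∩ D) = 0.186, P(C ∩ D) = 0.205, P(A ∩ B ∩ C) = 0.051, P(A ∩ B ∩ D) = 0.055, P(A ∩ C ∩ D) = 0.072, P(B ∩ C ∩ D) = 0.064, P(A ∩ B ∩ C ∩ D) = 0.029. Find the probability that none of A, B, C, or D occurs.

0.097

Using inclusion–exclusion:
P(A ∪ B ∪ C ∪ D) = 0.352 + 0.333 + 0.458 + 0.532 − 0.099 − 0.171 − 0.189 − 0.135 − 0.186 − 0.205 + 0.051 + 0.055 + 0.072 + 0.064 − 0.029 = 0.903
P(none) = 1 − 0.903 = 0.097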